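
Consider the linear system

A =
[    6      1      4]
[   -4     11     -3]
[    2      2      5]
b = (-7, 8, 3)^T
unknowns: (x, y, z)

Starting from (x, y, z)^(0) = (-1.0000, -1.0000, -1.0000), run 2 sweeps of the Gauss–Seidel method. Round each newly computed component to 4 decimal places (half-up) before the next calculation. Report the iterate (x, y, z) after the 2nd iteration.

(-1.6222, 0.3010, 1.1285)

Iteration 1:
  x = (-7 - (1)·-1.0000 - (4)·-1.0000) / (6) = -0.3333
  y = (8 - (-4)·-0.3333 - (-3)·-1.0000) / (11) = 0.3333
  z = (3 - (2)·-0.3333 - (2)·0.3333) / (5) = 0.6000
Iteration 2:
  x = (-7 - (1)·0.3333 - (4)·0.6000) / (6) = -1.6222
  y = (8 - (-4)·-1.6222 - (-3)·0.6000) / (11) = 0.3010
  z = (3 - (2)·-1.6222 - (2)·0.3010) / (5) = 1.1285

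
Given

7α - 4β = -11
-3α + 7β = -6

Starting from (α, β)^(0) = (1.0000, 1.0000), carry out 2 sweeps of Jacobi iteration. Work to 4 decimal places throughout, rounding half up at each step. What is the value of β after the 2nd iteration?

Iteration 1:
  α = (-11 - (-4)·1.0000) / (7) = -1.0000
  β = (-6 - (-3)·1.0000) / (7) = -0.4286
Iteration 2:
  α = (-11 - (-4)·-0.4286) / (7) = -1.8163
  β = (-6 - (-3)·-1.0000) / (7) = -1.2857

-1.2857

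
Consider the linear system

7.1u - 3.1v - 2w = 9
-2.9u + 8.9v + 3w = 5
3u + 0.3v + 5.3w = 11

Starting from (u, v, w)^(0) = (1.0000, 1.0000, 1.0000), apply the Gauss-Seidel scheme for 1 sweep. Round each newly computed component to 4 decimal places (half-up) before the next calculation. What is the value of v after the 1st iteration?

Iteration 1:
  u = (9 - (-3.1)·1.0000 - (-2)·1.0000) / (7.1) = 1.9859
  v = (5 - (-2.9)·1.9859 - (3)·1.0000) / (8.9) = 0.8718
  w = (11 - (3)·1.9859 - (0.3)·0.8718) / (5.3) = 0.9020

0.8718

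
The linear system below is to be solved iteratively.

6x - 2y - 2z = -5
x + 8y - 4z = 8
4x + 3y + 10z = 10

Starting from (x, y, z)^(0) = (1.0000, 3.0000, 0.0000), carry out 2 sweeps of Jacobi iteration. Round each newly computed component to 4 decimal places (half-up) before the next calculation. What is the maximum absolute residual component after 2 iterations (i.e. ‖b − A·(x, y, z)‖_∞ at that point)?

4.6913

Iteration 1:
  x = (-5 - (-2)·3.0000 - (-2)·0.0000) / (6) = 0.1667
  y = (8 - (1)·1.0000 - (-4)·0.0000) / (8) = 0.8750
  z = (10 - (4)·1.0000 - (3)·3.0000) / (10) = -0.3000
Iteration 2:
  x = (-5 - (-2)·0.8750 - (-2)·-0.3000) / (6) = -0.6417
  y = (8 - (1)·0.1667 - (-4)·-0.3000) / (8) = 0.8292
  z = (10 - (4)·0.1667 - (3)·0.8750) / (10) = 0.6708
Residual b − A·x = (1.8502, 4.6913, 3.3712); ∞-norm = 4.6913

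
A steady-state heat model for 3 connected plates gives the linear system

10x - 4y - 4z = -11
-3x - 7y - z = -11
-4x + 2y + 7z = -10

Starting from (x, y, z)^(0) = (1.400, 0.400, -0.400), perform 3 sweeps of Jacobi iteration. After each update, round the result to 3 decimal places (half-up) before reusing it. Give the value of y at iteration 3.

2.330

Iteration 1:
  x = (-11 - (-4)·0.400 - (-4)·-0.400) / (10) = -1.100
  y = (-11 - (-3)·1.400 - (-1)·-0.400) / (-7) = 1.029
  z = (-10 - (-4)·1.400 - (2)·0.400) / (7) = -0.743
Iteration 2:
  x = (-11 - (-4)·1.029 - (-4)·-0.743) / (10) = -0.986
  y = (-11 - (-3)·-1.100 - (-1)·-0.743) / (-7) = 2.149
  z = (-10 - (-4)·-1.100 - (2)·1.029) / (7) = -2.351
Iteration 3:
  x = (-11 - (-4)·2.149 - (-4)·-2.351) / (10) = -1.181
  y = (-11 - (-3)·-0.986 - (-1)·-2.351) / (-7) = 2.330
  z = (-10 - (-4)·-0.986 - (2)·2.149) / (7) = -2.606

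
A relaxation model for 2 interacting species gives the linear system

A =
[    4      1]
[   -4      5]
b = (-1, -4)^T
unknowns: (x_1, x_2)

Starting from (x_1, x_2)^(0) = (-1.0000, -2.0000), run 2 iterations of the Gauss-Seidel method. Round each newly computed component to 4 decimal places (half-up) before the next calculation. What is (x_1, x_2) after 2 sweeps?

Iteration 1:
  x_1 = (-1 - (1)·-2.0000) / (4) = 0.2500
  x_2 = (-4 - (-4)·0.2500) / (5) = -0.6000
Iteration 2:
  x_1 = (-1 - (1)·-0.6000) / (4) = -0.1000
  x_2 = (-4 - (-4)·-0.1000) / (5) = -0.8800

(-0.1000, -0.8800)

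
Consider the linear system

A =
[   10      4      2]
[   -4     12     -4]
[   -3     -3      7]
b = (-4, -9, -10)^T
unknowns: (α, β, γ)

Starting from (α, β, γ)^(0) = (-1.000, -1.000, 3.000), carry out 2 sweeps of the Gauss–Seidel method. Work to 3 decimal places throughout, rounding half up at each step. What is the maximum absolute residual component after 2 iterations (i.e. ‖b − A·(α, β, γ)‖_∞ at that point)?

6.282

Iteration 1:
  α = (-4 - (4)·-1.000 - (2)·3.000) / (10) = -0.600
  β = (-9 - (-4)·-0.600 - (-4)·3.000) / (12) = 0.050
  γ = (-10 - (-3)·-0.600 - (-3)·0.050) / (7) = -1.664
Iteration 2:
  α = (-4 - (4)·0.050 - (2)·-1.664) / (10) = -0.087
  β = (-9 - (-4)·-0.087 - (-4)·-1.664) / (12) = -1.334
  γ = (-10 - (-3)·-0.087 - (-3)·-1.334) / (7) = -2.038
Residual b − A·x = (6.282, -1.492, 0.003); ∞-norm = 6.282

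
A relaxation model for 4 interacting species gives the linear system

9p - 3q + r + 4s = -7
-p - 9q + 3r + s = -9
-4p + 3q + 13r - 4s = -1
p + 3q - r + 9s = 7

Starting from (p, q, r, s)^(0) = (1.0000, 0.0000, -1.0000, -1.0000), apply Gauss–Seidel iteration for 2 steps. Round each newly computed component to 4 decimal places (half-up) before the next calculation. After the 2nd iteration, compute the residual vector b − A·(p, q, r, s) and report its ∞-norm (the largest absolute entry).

1.0364

Iteration 1:
  p = (-7 - (-3)·0.0000 - (1)·-1.0000 - (4)·-1.0000) / (9) = -0.2222
  q = (-9 - (-1)·-0.2222 - (3)·-1.0000 - (1)·-1.0000) / (-9) = 0.5802
  r = (-1 - (-4)·-0.2222 - (3)·0.5802 - (-4)·-1.0000) / (13) = -0.5869
  s = (7 - (1)·-0.2222 - (3)·0.5802 - (-1)·-0.5869) / (9) = 0.5439
Iteration 2:
  p = (-7 - (-3)·0.5802 - (1)·-0.5869 - (4)·0.5439) / (9) = -0.7609
  q = (-9 - (-1)·-0.7609 - (3)·-0.5869 - (1)·0.5439) / (-9) = 0.9493
  r = (-1 - (-4)·-0.7609 - (3)·0.9493 - (-4)·0.5439) / (13) = -0.3628
  s = (7 - (1)·-0.7609 - (3)·0.9493 - (-1)·-0.3628) / (9) = 0.5056
Residual b − A·x = (1.0364, -0.6344, -0.1527, -0.0002); ∞-norm = 1.0364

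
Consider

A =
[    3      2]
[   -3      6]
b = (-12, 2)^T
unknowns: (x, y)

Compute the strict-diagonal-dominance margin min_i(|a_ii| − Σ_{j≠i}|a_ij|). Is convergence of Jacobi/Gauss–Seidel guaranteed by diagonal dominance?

1

row 1: |3| − (2) = 1
row 2: |6| − (3) = 3
minimum over rows = 1 → strictly diagonally dominant (convergence guaranteed)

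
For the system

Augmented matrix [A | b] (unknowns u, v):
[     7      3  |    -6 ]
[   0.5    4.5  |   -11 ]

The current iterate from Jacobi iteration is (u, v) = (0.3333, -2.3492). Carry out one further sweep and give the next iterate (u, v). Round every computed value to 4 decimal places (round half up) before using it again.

(0.1497, -2.4815)

One sweep:
  u = (-6 - (3)·-2.3492) / (7) = 0.1497
  v = (-11 - (0.5)·0.3333) / (4.5) = -2.4815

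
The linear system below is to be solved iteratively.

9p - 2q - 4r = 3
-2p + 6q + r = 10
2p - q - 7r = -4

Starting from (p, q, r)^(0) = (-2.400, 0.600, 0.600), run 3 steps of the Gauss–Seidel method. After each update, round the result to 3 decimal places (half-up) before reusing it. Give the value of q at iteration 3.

1.908

Iteration 1:
  p = (3 - (-2)·0.600 - (-4)·0.600) / (9) = 0.733
  q = (10 - (-2)·0.733 - (1)·0.600) / (6) = 1.811
  r = (-4 - (2)·0.733 - (-1)·1.811) / (-7) = 0.522
Iteration 2:
  p = (3 - (-2)·1.811 - (-4)·0.522) / (9) = 0.968
  q = (10 - (-2)·0.968 - (1)·0.522) / (6) = 1.902
  r = (-4 - (2)·0.968 - (-1)·1.902) / (-7) = 0.576
Iteration 3:
  p = (3 - (-2)·1.902 - (-4)·0.576) / (9) = 1.012
  q = (10 - (-2)·1.012 - (1)·0.576) / (6) = 1.908
  r = (-4 - (2)·1.012 - (-1)·1.908) / (-7) = 0.588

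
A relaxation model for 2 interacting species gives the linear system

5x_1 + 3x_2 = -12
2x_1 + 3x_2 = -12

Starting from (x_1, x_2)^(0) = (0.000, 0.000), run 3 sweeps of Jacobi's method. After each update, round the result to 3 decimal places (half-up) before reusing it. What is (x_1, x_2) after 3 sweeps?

Iteration 1:
  x_1 = (-12 - (3)·0.000) / (5) = -2.400
  x_2 = (-12 - (2)·0.000) / (3) = -4.000
Iteration 2:
  x_1 = (-12 - (3)·-4.000) / (5) = 0.000
  x_2 = (-12 - (2)·-2.400) / (3) = -2.400
Iteration 3:
  x_1 = (-12 - (3)·-2.400) / (5) = -0.960
  x_2 = (-12 - (2)·0.000) / (3) = -4.000

(-0.960, -4.000)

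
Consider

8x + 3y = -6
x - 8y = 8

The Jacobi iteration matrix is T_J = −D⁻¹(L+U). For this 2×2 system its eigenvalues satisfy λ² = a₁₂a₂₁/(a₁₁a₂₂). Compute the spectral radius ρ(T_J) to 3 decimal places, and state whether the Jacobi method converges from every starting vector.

0.217

a₁₂a₂₁/(a₁₁a₂₂) = (3)·(1) / ((8)·(-8)) = -0.046875
ρ = √|-0.046875| = √0.046875 = 0.217
ρ < 1, so Jacobi converges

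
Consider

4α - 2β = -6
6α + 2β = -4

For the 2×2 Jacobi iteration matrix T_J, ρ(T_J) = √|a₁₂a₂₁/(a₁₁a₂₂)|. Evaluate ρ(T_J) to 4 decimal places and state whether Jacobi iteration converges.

1.2247

a₁₂a₂₁/(a₁₁a₂₂) = (-2)·(6) / ((4)·(2)) = -1.500000
ρ = √|-1.500000| = √1.500000 = 1.2247
ρ > 1, so Jacobi diverges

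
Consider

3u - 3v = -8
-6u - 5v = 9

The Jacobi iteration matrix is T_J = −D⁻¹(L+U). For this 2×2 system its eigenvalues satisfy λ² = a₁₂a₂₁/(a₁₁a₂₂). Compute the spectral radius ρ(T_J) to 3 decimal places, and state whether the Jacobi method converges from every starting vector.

1.095

a₁₂a₂₁/(a₁₁a₂₂) = (-3)·(-6) / ((3)·(-5)) = -1.200000
ρ = √|-1.200000| = √1.200000 = 1.095
ρ > 1, so Jacobi diverges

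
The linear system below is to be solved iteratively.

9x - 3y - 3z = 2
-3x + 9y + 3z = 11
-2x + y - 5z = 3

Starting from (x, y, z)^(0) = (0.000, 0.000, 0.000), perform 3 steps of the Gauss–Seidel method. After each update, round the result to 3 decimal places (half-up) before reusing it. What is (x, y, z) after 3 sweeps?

(0.569, 1.578, -0.512)

Iteration 1:
  x = (2 - (-3)·0.000 - (-3)·0.000) / (9) = 0.222
  y = (11 - (-3)·0.222 - (3)·0.000) / (9) = 1.296
  z = (3 - (-2)·0.222 - (1)·1.296) / (-5) = -0.430
Iteration 2:
  x = (2 - (-3)·1.296 - (-3)·-0.430) / (9) = 0.511
  y = (11 - (-3)·0.511 - (3)·-0.430) / (9) = 1.536
  z = (3 - (-2)·0.511 - (1)·1.536) / (-5) = -0.497
Iteration 3:
  x = (2 - (-3)·1.536 - (-3)·-0.497) / (9) = 0.569
  y = (11 - (-3)·0.569 - (3)·-0.497) / (9) = 1.578
  z = (3 - (-2)·0.569 - (1)·1.578) / (-5) = -0.512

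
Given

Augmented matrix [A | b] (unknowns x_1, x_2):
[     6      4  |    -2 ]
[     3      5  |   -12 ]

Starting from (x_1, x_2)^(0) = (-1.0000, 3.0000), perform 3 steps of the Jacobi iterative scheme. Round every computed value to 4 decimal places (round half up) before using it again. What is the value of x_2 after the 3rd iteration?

Iteration 1:
  x_1 = (-2 - (4)·3.0000) / (6) = -2.3333
  x_2 = (-12 - (3)·-1.0000) / (5) = -1.8000
Iteration 2:
  x_1 = (-2 - (4)·-1.8000) / (6) = 0.8667
  x_2 = (-12 - (3)·-2.3333) / (5) = -1.0000
Iteration 3:
  x_1 = (-2 - (4)·-1.0000) / (6) = 0.3333
  x_2 = (-12 - (3)·0.8667) / (5) = -2.9200

-2.9200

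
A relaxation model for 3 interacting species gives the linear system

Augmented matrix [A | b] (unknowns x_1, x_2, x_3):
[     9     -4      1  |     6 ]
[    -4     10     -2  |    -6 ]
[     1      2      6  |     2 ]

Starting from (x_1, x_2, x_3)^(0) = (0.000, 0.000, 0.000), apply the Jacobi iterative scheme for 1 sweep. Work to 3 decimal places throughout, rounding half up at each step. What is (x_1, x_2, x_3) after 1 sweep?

Iteration 1:
  x_1 = (6 - (-4)·0.000 - (1)·0.000) / (9) = 0.667
  x_2 = (-6 - (-4)·0.000 - (-2)·0.000) / (10) = -0.600
  x_3 = (2 - (1)·0.000 - (2)·0.000) / (6) = 0.333

(0.667, -0.600, 0.333)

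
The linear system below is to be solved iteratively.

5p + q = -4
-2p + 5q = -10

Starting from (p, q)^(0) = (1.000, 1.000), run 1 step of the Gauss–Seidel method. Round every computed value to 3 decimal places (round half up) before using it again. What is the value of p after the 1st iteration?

-1.000

Iteration 1:
  p = (-4 - (1)·1.000) / (5) = -1.000
  q = (-10 - (-2)·-1.000) / (5) = -2.400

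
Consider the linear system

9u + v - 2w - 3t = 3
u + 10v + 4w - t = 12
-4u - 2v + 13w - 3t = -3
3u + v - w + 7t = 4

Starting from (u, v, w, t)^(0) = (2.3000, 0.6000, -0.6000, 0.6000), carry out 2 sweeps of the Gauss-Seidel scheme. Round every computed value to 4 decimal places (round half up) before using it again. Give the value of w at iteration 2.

Iteration 1:
  u = (3 - (1)·0.6000 - (-2)·-0.6000 - (-3)·0.6000) / (9) = 0.3333
  v = (12 - (1)·0.3333 - (4)·-0.6000 - (-1)·0.6000) / (10) = 1.4667
  w = (-3 - (-4)·0.3333 - (-2)·1.4667 - (-3)·0.6000) / (13) = 0.2359
  t = (4 - (3)·0.3333 - (1)·1.4667 - (-1)·0.2359) / (7) = 0.2528
Iteration 2:
  u = (3 - (1)·1.4667 - (-2)·0.2359 - (-3)·0.2528) / (9) = 0.3071
  v = (12 - (1)·0.3071 - (4)·0.2359 - (-1)·0.2528) / (10) = 1.1002
  w = (-3 - (-4)·0.3071 - (-2)·1.1002 - (-3)·0.2528) / (13) = 0.0913
  t = (4 - (3)·0.3071 - (1)·1.1002 - (-1)·0.0913) / (7) = 0.2957

0.0913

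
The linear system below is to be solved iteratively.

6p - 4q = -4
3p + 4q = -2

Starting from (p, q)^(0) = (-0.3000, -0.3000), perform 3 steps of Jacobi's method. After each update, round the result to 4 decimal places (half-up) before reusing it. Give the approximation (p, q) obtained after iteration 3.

(-0.5667, 0.1375)

Iteration 1:
  p = (-4 - (-4)·-0.3000) / (6) = -0.8667
  q = (-2 - (3)·-0.3000) / (4) = -0.2750
Iteration 2:
  p = (-4 - (-4)·-0.2750) / (6) = -0.8500
  q = (-2 - (3)·-0.8667) / (4) = 0.1500
Iteration 3:
  p = (-4 - (-4)·0.1500) / (6) = -0.5667
  q = (-2 - (3)·-0.8500) / (4) = 0.1375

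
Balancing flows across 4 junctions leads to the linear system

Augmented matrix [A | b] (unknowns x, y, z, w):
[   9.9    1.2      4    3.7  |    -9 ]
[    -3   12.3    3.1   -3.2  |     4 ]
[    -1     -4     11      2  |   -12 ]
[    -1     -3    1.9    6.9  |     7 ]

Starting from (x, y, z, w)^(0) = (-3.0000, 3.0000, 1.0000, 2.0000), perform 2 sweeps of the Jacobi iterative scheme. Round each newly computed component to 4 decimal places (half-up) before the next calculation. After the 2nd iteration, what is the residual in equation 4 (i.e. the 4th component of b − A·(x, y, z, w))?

Iteration 1:
  x = (-9 - (1.2)·3.0000 - (4)·1.0000 - (3.7)·2.0000) / (9.9) = -2.4242
  y = (4 - (-3)·-3.0000 - (3.1)·1.0000 - (-3.2)·2.0000) / (12.3) = -0.1382
  z = (-12 - (-1)·-3.0000 - (-4)·3.0000 - (2)·2.0000) / (11) = -0.6364
  w = (7 - (-1)·-3.0000 - (-3)·3.0000 - (1.9)·1.0000) / (6.9) = 1.6087
Iteration 2:
  x = (-9 - (1.2)·-0.1382 - (4)·-0.6364 - (3.7)·1.6087) / (9.9) = -1.2364
  y = (4 - (-3)·-2.4242 - (3.1)·-0.6364 - (-3.2)·1.6087) / (12.3) = 0.3129
  z = (-12 - (-1)·-2.4242 - (-4)·-0.1382 - (2)·1.6087) / (11) = -1.6540
  w = (7 - (-1)·-2.4242 - (-3)·-0.1382 - (1.9)·-0.6364) / (6.9) = 0.7783
Residual b − A·x = (6.6012, 4.0601, 4.6526, 4.4746)

4.4746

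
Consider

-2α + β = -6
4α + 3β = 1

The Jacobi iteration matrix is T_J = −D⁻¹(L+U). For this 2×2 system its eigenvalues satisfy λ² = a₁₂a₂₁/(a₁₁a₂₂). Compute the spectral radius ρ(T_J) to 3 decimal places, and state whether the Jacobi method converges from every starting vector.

a₁₂a₂₁/(a₁₁a₂₂) = (1)·(4) / ((-2)·(3)) = -0.666667
ρ = √|-0.666667| = √0.666667 = 0.816
ρ < 1, so Jacobi converges

0.816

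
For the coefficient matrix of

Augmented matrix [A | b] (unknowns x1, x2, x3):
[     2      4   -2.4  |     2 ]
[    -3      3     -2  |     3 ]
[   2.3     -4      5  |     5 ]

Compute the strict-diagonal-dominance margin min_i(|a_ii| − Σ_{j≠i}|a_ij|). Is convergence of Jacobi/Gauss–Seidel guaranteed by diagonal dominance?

row 1: |2| − (4+2.4) = -4.4
row 2: |3| − (3+2) = -2
row 3: |5| − (2.3+4) = -1.3
minimum over rows = -4.4 → not strictly diagonally dominant

-4.4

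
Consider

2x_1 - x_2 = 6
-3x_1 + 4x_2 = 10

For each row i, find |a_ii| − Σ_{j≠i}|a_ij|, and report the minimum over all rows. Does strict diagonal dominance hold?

1

row 1: |2| − (1) = 1
row 2: |4| − (3) = 1
minimum over rows = 1 → strictly diagonally dominant (convergence guaranteed)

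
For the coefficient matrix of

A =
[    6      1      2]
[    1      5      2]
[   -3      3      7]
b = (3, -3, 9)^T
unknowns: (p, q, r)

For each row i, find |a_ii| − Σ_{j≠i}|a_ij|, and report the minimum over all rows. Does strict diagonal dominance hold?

row 1: |6| − (1+2) = 3
row 2: |5| − (1+2) = 2
row 3: |7| − (3+3) = 1
minimum over rows = 1 → strictly diagonally dominant (convergence guaranteed)

1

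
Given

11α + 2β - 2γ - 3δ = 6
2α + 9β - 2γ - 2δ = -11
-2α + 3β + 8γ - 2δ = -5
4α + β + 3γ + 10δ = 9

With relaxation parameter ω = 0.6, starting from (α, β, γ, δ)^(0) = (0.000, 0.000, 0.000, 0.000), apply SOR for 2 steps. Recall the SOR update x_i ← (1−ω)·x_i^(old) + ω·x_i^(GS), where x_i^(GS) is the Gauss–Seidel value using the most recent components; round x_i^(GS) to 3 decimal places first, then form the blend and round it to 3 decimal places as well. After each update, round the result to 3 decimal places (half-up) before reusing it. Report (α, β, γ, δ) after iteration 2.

(0.614, -1.075, -0.021, 0.675)

Iteration 1:
  α: GS value = (6 - (2)·0.000 - (-2)·0.000 - (-3)·0.000) / (11) = 0.545;  α ← (1−ω)·0.000 + ω·0.545 = 0.327
  β: GS value = (-11 - (2)·0.327 - (-2)·0.000 - (-2)·0.000) / (9) = -1.295;  β ← (1−ω)·0.000 + ω·-1.295 = -0.777
  γ: GS value = (-5 - (-2)·0.327 - (3)·-0.777 - (-2)·0.000) / (8) = -0.252;  γ ← (1−ω)·0.000 + ω·-0.252 = -0.151
  δ: GS value = (9 - (4)·0.327 - (1)·-0.777 - (3)·-0.151) / (10) = 0.892;  δ ← (1−ω)·0.000 + ω·0.892 = 0.535
Iteration 2:
  α: GS value = (6 - (2)·-0.777 - (-2)·-0.151 - (-3)·0.535) / (11) = 0.805;  α ← (1−ω)·0.327 + ω·0.805 = 0.614
  β: GS value = (-11 - (2)·0.614 - (-2)·-0.151 - (-2)·0.535) / (9) = -1.273;  β ← (1−ω)·-0.777 + ω·-1.273 = -1.075
  γ: GS value = (-5 - (-2)·0.614 - (3)·-1.075 - (-2)·0.535) / (8) = 0.065;  γ ← (1−ω)·-0.151 + ω·0.065 = -0.021
  δ: GS value = (9 - (4)·0.614 - (1)·-1.075 - (3)·-0.021) / (10) = 0.768;  δ ← (1−ω)·0.535 + ω·0.768 = 0.675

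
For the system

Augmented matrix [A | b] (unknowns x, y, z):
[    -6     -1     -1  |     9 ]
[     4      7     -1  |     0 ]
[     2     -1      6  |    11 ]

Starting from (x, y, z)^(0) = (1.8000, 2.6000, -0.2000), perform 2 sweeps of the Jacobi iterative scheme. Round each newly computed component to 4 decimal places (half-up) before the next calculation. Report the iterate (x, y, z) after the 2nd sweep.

Iteration 1:
  x = (9 - (-1)·2.6000 - (-1)·-0.2000) / (-6) = -1.9000
  y = (0 - (4)·1.8000 - (-1)·-0.2000) / (7) = -1.0571
  z = (11 - (2)·1.8000 - (-1)·2.6000) / (6) = 1.6667
Iteration 2:
  x = (9 - (-1)·-1.0571 - (-1)·1.6667) / (-6) = -1.6016
  y = (0 - (4)·-1.9000 - (-1)·1.6667) / (7) = 1.3238
  z = (11 - (2)·-1.9000 - (-1)·-1.0571) / (6) = 2.2905

(-1.6016, 1.3238, 2.2905)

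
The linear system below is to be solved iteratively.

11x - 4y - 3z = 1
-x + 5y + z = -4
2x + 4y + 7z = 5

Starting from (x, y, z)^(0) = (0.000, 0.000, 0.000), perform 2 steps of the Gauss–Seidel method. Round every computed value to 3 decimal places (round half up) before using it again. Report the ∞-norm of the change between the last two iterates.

0.222

Iteration 1:
  x = (1 - (-4)·0.000 - (-3)·0.000) / (11) = 0.091
  y = (-4 - (-1)·0.091 - (1)·0.000) / (5) = -0.782
  z = (5 - (2)·0.091 - (4)·-0.782) / (7) = 1.135
Iteration 2:
  x = (1 - (-4)·-0.782 - (-3)·1.135) / (11) = 0.116
  y = (-4 - (-1)·0.116 - (1)·1.135) / (5) = -1.004
  z = (5 - (2)·0.116 - (4)·-1.004) / (7) = 1.255
Change: (0.025, -0.222, 0.120) → max |·| = 0.222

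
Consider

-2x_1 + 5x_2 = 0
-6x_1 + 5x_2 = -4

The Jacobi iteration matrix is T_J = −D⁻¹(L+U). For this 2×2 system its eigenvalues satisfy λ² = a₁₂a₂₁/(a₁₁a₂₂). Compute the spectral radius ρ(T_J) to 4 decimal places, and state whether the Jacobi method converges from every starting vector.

1.7321

a₁₂a₂₁/(a₁₁a₂₂) = (5)·(-6) / ((-2)·(5)) = 3.000000
ρ = √|3.000000| = √3.000000 = 1.7321
ρ > 1, so Jacobi diverges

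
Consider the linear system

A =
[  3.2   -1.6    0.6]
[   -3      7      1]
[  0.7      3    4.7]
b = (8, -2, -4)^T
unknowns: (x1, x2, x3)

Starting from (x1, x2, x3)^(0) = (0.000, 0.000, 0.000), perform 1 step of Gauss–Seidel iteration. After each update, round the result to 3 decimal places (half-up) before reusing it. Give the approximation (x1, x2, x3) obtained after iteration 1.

Iteration 1:
  x1 = (8 - (-1.6)·0.000 - (0.6)·0.000) / (3.2) = 2.500
  x2 = (-2 - (-3)·2.500 - (1)·0.000) / (7) = 0.786
  x3 = (-4 - (0.7)·2.500 - (3)·0.786) / (4.7) = -1.725

(2.500, 0.786, -1.725)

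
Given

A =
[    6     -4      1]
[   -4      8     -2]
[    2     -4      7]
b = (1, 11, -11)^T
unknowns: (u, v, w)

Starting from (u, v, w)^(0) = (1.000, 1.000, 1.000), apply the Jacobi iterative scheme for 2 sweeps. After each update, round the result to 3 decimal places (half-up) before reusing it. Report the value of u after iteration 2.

1.798

Iteration 1:
  u = (1 - (-4)·1.000 - (1)·1.000) / (6) = 0.667
  v = (11 - (-4)·1.000 - (-2)·1.000) / (8) = 2.125
  w = (-11 - (2)·1.000 - (-4)·1.000) / (7) = -1.286
Iteration 2:
  u = (1 - (-4)·2.125 - (1)·-1.286) / (6) = 1.798
  v = (11 - (-4)·0.667 - (-2)·-1.286) / (8) = 1.387
  w = (-11 - (2)·0.667 - (-4)·2.125) / (7) = -0.548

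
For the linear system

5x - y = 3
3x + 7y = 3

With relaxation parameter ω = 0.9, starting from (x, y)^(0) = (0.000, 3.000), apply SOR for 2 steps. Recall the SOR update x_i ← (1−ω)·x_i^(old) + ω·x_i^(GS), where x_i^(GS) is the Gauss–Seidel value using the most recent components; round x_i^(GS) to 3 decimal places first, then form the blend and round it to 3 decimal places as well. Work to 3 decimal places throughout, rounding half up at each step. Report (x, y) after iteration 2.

Iteration 1:
  x: GS value = (3 - (-1)·3.000) / (5) = 1.200;  x ← (1−ω)·0.000 + ω·1.200 = 1.080
  y: GS value = (3 - (3)·1.080) / (7) = -0.034;  y ← (1−ω)·3.000 + ω·-0.034 = 0.269
Iteration 2:
  x: GS value = (3 - (-1)·0.269) / (5) = 0.654;  x ← (1−ω)·1.080 + ω·0.654 = 0.697
  y: GS value = (3 - (3)·0.697) / (7) = 0.130;  y ← (1−ω)·0.269 + ω·0.130 = 0.144

(0.697, 0.144)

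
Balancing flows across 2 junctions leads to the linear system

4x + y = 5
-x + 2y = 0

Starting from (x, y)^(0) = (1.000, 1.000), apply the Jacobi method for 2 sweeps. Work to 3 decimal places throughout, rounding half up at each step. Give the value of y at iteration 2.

Iteration 1:
  x = (5 - (1)·1.000) / (4) = 1.000
  y = (0 - (-1)·1.000) / (2) = 0.500
Iteration 2:
  x = (5 - (1)·0.500) / (4) = 1.125
  y = (0 - (-1)·1.000) / (2) = 0.500

0.500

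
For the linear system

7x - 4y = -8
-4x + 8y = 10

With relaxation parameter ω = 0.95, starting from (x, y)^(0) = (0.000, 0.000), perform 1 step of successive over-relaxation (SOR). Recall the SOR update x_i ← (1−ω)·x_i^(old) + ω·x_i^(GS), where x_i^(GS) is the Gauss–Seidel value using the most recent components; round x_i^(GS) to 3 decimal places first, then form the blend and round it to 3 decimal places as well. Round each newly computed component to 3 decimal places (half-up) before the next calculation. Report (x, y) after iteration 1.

Iteration 1:
  x: GS value = (-8 - (-4)·0.000) / (7) = -1.143;  x ← (1−ω)·0.000 + ω·-1.143 = -1.086
  y: GS value = (10 - (-4)·-1.086) / (8) = 0.707;  y ← (1−ω)·0.000 + ω·0.707 = 0.672

(-1.086, 0.672)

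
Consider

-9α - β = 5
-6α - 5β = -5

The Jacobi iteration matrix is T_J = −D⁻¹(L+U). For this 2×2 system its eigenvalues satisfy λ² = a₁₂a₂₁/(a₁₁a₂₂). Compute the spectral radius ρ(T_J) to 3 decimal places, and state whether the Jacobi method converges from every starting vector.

0.365

a₁₂a₂₁/(a₁₁a₂₂) = (-1)·(-6) / ((-9)·(-5)) = 0.133333
ρ = √|0.133333| = √0.133333 = 0.365
ρ < 1, so Jacobi converges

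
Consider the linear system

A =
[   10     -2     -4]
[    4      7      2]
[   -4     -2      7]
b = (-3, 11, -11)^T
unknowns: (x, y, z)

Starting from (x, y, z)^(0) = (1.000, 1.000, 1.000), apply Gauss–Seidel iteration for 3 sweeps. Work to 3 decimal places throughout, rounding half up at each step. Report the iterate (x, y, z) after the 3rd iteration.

Iteration 1:
  x = (-3 - (-2)·1.000 - (-4)·1.000) / (10) = 0.300
  y = (11 - (4)·0.300 - (2)·1.000) / (7) = 1.114
  z = (-11 - (-4)·0.300 - (-2)·1.114) / (7) = -1.082
Iteration 2:
  x = (-3 - (-2)·1.114 - (-4)·-1.082) / (10) = -0.510
  y = (11 - (4)·-0.510 - (2)·-1.082) / (7) = 2.172
  z = (-11 - (-4)·-0.510 - (-2)·2.172) / (7) = -1.242
Iteration 3:
  x = (-3 - (-2)·2.172 - (-4)·-1.242) / (10) = -0.362
  y = (11 - (4)·-0.362 - (2)·-1.242) / (7) = 2.133
  z = (-11 - (-4)·-0.362 - (-2)·2.133) / (7) = -1.169

(-0.362, 2.133, -1.169)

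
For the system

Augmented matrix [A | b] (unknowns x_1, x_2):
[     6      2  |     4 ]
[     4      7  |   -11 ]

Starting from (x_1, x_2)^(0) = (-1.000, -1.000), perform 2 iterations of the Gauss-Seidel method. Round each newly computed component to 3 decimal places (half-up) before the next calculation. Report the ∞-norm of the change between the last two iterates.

0.381

Iteration 1:
  x_1 = (4 - (2)·-1.000) / (6) = 1.000
  x_2 = (-11 - (4)·1.000) / (7) = -2.143
Iteration 2:
  x_1 = (4 - (2)·-2.143) / (6) = 1.381
  x_2 = (-11 - (4)·1.381) / (7) = -2.361
Change: (0.381, -0.218) → max |·| = 0.381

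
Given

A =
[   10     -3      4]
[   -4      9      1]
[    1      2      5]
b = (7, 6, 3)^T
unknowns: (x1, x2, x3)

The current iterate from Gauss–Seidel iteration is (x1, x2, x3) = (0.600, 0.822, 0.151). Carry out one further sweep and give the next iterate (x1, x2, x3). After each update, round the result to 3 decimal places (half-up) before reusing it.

(0.886, 1.044, 0.005)

One sweep:
  x1 = (7 - (-3)·0.822 - (4)·0.151) / (10) = 0.886
  x2 = (6 - (-4)·0.886 - (1)·0.151) / (9) = 1.044
  x3 = (3 - (1)·0.886 - (2)·1.044) / (5) = 0.005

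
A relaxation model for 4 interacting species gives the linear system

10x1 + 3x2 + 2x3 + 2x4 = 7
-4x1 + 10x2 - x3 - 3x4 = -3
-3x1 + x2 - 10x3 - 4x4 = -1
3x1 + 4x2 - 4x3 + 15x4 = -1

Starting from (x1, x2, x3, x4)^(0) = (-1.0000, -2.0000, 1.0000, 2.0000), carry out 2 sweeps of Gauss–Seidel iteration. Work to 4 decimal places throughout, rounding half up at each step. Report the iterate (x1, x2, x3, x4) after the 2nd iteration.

(0.7869, -0.2532, 0.0836, -0.1342)

Iteration 1:
  x1 = (7 - (3)·-2.0000 - (2)·1.0000 - (2)·2.0000) / (10) = 0.7000
  x2 = (-3 - (-4)·0.7000 - (-1)·1.0000 - (-3)·2.0000) / (10) = 0.6800
  x3 = (-1 - (-3)·0.7000 - (1)·0.6800 - (-4)·2.0000) / (-10) = -0.8420
  x4 = (-1 - (3)·0.7000 - (4)·0.6800 - (-4)·-0.8420) / (15) = -0.6125
Iteration 2:
  x1 = (7 - (3)·0.6800 - (2)·-0.8420 - (2)·-0.6125) / (10) = 0.7869
  x2 = (-3 - (-4)·0.7869 - (-1)·-0.8420 - (-3)·-0.6125) / (10) = -0.2532
  x3 = (-1 - (-3)·0.7869 - (1)·-0.2532 - (-4)·-0.6125) / (-10) = 0.0836
  x4 = (-1 - (3)·0.7869 - (4)·-0.2532 - (-4)·0.0836) / (15) = -0.1342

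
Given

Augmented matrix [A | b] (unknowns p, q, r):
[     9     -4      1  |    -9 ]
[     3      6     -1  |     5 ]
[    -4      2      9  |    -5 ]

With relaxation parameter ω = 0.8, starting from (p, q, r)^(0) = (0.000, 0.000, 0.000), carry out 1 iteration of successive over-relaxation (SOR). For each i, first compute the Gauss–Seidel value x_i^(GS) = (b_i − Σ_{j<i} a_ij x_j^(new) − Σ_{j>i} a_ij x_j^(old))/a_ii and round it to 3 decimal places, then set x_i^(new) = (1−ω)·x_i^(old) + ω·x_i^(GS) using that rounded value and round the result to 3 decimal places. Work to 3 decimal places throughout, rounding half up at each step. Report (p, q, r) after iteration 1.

Iteration 1:
  p: GS value = (-9 - (-4)·0.000 - (1)·0.000) / (9) = -1.000;  p ← (1−ω)·0.000 + ω·-1.000 = -0.800
  q: GS value = (5 - (3)·-0.800 - (-1)·0.000) / (6) = 1.233;  q ← (1−ω)·0.000 + ω·1.233 = 0.986
  r: GS value = (-5 - (-4)·-0.800 - (2)·0.986) / (9) = -1.130;  r ← (1−ω)·0.000 + ω·-1.130 = -0.904

(-0.800, 0.986, -0.904)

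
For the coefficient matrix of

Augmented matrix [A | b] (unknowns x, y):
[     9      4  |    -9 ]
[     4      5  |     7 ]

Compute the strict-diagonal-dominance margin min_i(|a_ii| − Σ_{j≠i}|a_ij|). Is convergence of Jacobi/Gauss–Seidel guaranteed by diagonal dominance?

row 1: |9| − (4) = 5
row 2: |5| − (4) = 1
minimum over rows = 1 → strictly diagonally dominant (convergence guaranteed)

1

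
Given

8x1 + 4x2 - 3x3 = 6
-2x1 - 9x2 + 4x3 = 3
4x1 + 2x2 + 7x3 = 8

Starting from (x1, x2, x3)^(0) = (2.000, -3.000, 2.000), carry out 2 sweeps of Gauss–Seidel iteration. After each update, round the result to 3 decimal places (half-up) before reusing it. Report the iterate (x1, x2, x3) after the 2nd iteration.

(0.603, -0.707, 1.000)

Iteration 1:
  x1 = (6 - (4)·-3.000 - (-3)·2.000) / (8) = 3.000
  x2 = (3 - (-2)·3.000 - (4)·2.000) / (-9) = -0.111
  x3 = (8 - (4)·3.000 - (2)·-0.111) / (7) = -0.540
Iteration 2:
  x1 = (6 - (4)·-0.111 - (-3)·-0.540) / (8) = 0.603
  x2 = (3 - (-2)·0.603 - (4)·-0.540) / (-9) = -0.707
  x3 = (8 - (4)·0.603 - (2)·-0.707) / (7) = 1.000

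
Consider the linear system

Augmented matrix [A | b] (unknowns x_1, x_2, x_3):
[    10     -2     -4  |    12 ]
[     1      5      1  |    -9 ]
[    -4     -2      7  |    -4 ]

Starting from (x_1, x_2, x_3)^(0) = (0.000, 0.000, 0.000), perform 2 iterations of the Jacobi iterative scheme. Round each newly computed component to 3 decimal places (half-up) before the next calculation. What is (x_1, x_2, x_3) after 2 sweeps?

(0.612, -1.926, -0.400)

Iteration 1:
  x_1 = (12 - (-2)·0.000 - (-4)·0.000) / (10) = 1.200
  x_2 = (-9 - (1)·0.000 - (1)·0.000) / (5) = -1.800
  x_3 = (-4 - (-4)·0.000 - (-2)·0.000) / (7) = -0.571
Iteration 2:
  x_1 = (12 - (-2)·-1.800 - (-4)·-0.571) / (10) = 0.612
  x_2 = (-9 - (1)·1.200 - (1)·-0.571) / (5) = -1.926
  x_3 = (-4 - (-4)·1.200 - (-2)·-1.800) / (7) = -0.400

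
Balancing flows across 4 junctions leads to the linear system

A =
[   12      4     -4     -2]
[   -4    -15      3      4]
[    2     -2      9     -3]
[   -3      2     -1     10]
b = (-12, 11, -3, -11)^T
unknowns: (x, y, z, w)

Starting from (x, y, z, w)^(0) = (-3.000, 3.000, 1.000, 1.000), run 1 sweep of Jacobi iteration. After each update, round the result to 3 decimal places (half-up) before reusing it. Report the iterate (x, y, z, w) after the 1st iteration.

Iteration 1:
  x = (-12 - (4)·3.000 - (-4)·1.000 - (-2)·1.000) / (12) = -1.500
  y = (11 - (-4)·-3.000 - (3)·1.000 - (4)·1.000) / (-15) = 0.533
  z = (-3 - (2)·-3.000 - (-2)·3.000 - (-3)·1.000) / (9) = 1.333
  w = (-11 - (-3)·-3.000 - (2)·3.000 - (-1)·1.000) / (10) = -2.500

(-1.500, 0.533, 1.333, -2.500)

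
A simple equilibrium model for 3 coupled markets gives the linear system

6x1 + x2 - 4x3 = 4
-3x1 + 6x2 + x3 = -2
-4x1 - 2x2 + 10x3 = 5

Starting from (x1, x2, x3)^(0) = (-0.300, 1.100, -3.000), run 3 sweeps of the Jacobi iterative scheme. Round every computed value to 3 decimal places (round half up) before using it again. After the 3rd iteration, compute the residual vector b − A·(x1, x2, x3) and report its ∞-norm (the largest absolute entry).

Iteration 1:
  x1 = (4 - (1)·1.100 - (-4)·-3.000) / (6) = -1.517
  x2 = (-2 - (-3)·-0.300 - (1)·-3.000) / (6) = 0.017
  x3 = (5 - (-4)·-0.300 - (-2)·1.100) / (10) = 0.600
Iteration 2:
  x1 = (4 - (1)·0.017 - (-4)·0.600) / (6) = 1.064
  x2 = (-2 - (-3)·-1.517 - (1)·0.600) / (6) = -1.192
  x3 = (5 - (-4)·-1.517 - (-2)·0.017) / (10) = -0.103
Iteration 3:
  x1 = (4 - (1)·-1.192 - (-4)·-0.103) / (6) = 0.797
  x2 = (-2 - (-3)·1.064 - (1)·-0.103) / (6) = 0.216
  x3 = (5 - (-4)·1.064 - (-2)·-1.192) / (10) = 0.687
Residual b − A·x = (1.750, -1.592, 1.750); ∞-norm = 1.750

1.750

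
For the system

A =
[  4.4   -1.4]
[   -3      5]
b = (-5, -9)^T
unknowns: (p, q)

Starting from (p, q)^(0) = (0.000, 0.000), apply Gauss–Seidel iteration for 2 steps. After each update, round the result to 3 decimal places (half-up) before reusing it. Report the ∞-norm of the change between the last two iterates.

0.790

Iteration 1:
  p = (-5 - (-1.4)·0.000) / (4.4) = -1.136
  q = (-9 - (-3)·-1.136) / (5) = -2.482
Iteration 2:
  p = (-5 - (-1.4)·-2.482) / (4.4) = -1.926
  q = (-9 - (-3)·-1.926) / (5) = -2.956
Change: (-0.790, -0.474) → max |·| = 0.790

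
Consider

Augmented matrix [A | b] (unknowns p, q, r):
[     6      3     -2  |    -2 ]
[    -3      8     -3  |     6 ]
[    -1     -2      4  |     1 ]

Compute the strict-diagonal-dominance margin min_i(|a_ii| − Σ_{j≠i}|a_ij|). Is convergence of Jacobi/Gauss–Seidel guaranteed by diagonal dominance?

row 1: |6| − (3+2) = 1
row 2: |8| − (3+3) = 2
row 3: |4| − (1+2) = 1
minimum over rows = 1 → strictly diagonally dominant (convergence guaranteed)

1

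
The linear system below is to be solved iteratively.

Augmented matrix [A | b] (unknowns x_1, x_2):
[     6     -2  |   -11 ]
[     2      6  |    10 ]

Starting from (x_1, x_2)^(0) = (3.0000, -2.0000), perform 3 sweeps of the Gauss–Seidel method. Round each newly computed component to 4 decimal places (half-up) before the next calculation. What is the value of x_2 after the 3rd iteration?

2.0556

Iteration 1:
  x_1 = (-11 - (-2)·-2.0000) / (6) = -2.5000
  x_2 = (10 - (2)·-2.5000) / (6) = 2.5000
Iteration 2:
  x_1 = (-11 - (-2)·2.5000) / (6) = -1.0000
  x_2 = (10 - (2)·-1.0000) / (6) = 2.0000
Iteration 3:
  x_1 = (-11 - (-2)·2.0000) / (6) = -1.1667
  x_2 = (10 - (2)·-1.1667) / (6) = 2.0556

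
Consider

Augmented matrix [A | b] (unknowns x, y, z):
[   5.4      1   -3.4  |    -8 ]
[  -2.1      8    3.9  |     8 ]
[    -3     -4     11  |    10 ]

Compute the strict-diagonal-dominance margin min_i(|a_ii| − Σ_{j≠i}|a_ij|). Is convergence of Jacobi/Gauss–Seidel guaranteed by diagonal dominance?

1

row 1: |5.4| − (1+3.4) = 1
row 2: |8| − (2.1+3.9) = 2
row 3: |11| − (3+4) = 4
minimum over rows = 1 → strictly diagonally dominant (convergence guaranteed)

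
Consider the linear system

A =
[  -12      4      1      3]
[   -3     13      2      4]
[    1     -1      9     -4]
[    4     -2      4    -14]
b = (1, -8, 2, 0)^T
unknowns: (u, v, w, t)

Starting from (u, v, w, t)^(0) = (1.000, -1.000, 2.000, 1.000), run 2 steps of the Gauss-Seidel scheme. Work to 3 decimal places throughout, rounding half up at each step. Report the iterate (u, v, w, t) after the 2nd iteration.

Iteration 1:
  u = (1 - (4)·-1.000 - (1)·2.000 - (3)·1.000) / (-12) = 0.000
  v = (-8 - (-3)·0.000 - (2)·2.000 - (4)·1.000) / (13) = -1.231
  w = (2 - (1)·0.000 - (-1)·-1.231 - (-4)·1.000) / (9) = 0.530
  t = (0 - (4)·0.000 - (-2)·-1.231 - (4)·0.530) / (-14) = 0.327
Iteration 2:
  u = (1 - (4)·-1.231 - (1)·0.530 - (3)·0.327) / (-12) = -0.368
  v = (-8 - (-3)·-0.368 - (2)·0.530 - (4)·0.327) / (13) = -0.882
  w = (2 - (1)·-0.368 - (-1)·-0.882 - (-4)·0.327) / (9) = 0.310
  t = (0 - (4)·-0.368 - (-2)·-0.882 - (4)·0.310) / (-14) = 0.109

(-0.368, -0.882, 0.310, 0.109)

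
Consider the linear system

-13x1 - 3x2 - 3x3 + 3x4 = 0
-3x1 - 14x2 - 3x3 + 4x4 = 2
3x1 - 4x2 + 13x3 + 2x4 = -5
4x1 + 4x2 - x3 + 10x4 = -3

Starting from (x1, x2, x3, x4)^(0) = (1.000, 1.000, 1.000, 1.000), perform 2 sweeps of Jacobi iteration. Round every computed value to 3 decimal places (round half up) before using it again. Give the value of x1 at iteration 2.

-0.058

Iteration 1:
  x1 = (0 - (-3)·1.000 - (-3)·1.000 - (3)·1.000) / (-13) = -0.231
  x2 = (2 - (-3)·1.000 - (-3)·1.000 - (4)·1.000) / (-14) = -0.286
  x3 = (-5 - (3)·1.000 - (-4)·1.000 - (2)·1.000) / (13) = -0.462
  x4 = (-3 - (4)·1.000 - (4)·1.000 - (-1)·1.000) / (10) = -1.000
Iteration 2:
  x1 = (0 - (-3)·-0.286 - (-3)·-0.462 - (3)·-1.000) / (-13) = -0.058
  x2 = (2 - (-3)·-0.231 - (-3)·-0.462 - (4)·-1.000) / (-14) = -0.280
  x3 = (-5 - (3)·-0.231 - (-4)·-0.286 - (2)·-1.000) / (13) = -0.265
  x4 = (-3 - (4)·-0.231 - (4)·-0.286 - (-1)·-0.462) / (10) = -0.139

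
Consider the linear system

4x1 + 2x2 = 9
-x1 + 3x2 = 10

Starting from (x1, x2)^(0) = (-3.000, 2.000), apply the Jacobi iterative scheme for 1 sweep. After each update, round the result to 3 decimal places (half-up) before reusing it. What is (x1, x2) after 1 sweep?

Iteration 1:
  x1 = (9 - (2)·2.000) / (4) = 1.250
  x2 = (10 - (-1)·-3.000) / (3) = 2.333

(1.250, 2.333)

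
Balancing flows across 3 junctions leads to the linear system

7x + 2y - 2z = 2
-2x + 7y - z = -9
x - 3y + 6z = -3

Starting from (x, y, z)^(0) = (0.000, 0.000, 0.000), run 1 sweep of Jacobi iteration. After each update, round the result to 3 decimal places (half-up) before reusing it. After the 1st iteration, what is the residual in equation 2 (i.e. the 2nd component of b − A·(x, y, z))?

Iteration 1:
  x = (2 - (2)·0.000 - (-2)·0.000) / (7) = 0.286
  y = (-9 - (-2)·0.000 - (-1)·0.000) / (7) = -1.286
  z = (-3 - (1)·0.000 - (-3)·0.000) / (6) = -0.500
Residual b − A·x = (1.570, 0.074, -4.144)

0.074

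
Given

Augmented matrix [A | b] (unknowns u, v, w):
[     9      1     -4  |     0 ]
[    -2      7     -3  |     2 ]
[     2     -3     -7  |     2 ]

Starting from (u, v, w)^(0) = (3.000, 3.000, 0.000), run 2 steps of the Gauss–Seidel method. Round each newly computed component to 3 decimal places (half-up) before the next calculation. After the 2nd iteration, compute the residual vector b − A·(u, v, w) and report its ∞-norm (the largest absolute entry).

Iteration 1:
  u = (0 - (1)·3.000 - (-4)·0.000) / (9) = -0.333
  v = (2 - (-2)·-0.333 - (-3)·0.000) / (7) = 0.191
  w = (2 - (2)·-0.333 - (-3)·0.191) / (-7) = -0.463
Iteration 2:
  u = (0 - (1)·0.191 - (-4)·-0.463) / (9) = -0.227
  v = (2 - (-2)·-0.227 - (-3)·-0.463) / (7) = 0.022
  w = (2 - (2)·-0.227 - (-3)·0.022) / (-7) = -0.360
Residual b − A·x = (0.581, 0.312, 0.000); ∞-norm = 0.581

0.581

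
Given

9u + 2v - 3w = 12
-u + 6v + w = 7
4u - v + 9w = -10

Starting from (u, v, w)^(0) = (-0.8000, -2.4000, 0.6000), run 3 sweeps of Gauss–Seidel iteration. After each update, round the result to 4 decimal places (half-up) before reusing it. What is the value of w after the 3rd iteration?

-1.2242

Iteration 1:
  u = (12 - (2)·-2.4000 - (-3)·0.6000) / (9) = 2.0667
  v = (7 - (-1)·2.0667 - (1)·0.6000) / (6) = 1.4111
  w = (-10 - (4)·2.0667 - (-1)·1.4111) / (9) = -1.8729
Iteration 2:
  u = (12 - (2)·1.4111 - (-3)·-1.8729) / (9) = 0.3955
  v = (7 - (-1)·0.3955 - (1)·-1.8729) / (6) = 1.5447
  w = (-10 - (4)·0.3955 - (-1)·1.5447) / (9) = -1.1153
Iteration 3:
  u = (12 - (2)·1.5447 - (-3)·-1.1153) / (9) = 0.6183
  v = (7 - (-1)·0.6183 - (1)·-1.1153) / (6) = 1.4556
  w = (-10 - (4)·0.6183 - (-1)·1.4556) / (9) = -1.2242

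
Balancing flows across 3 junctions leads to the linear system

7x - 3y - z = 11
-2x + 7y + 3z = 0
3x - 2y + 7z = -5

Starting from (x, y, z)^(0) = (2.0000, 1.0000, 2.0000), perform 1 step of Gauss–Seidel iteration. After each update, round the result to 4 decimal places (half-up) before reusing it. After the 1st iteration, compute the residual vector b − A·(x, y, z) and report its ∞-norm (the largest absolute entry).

11.2567

Iteration 1:
  x = (11 - (-3)·1.0000 - (-1)·2.0000) / (7) = 2.2857
  y = (0 - (-2)·2.2857 - (3)·2.0000) / (7) = -0.2041
  z = (-5 - (3)·2.2857 - (-2)·-0.2041) / (7) = -1.7522
Residual b − A·x = (-7.3644, 11.2567, 0.0001); ∞-norm = 11.2567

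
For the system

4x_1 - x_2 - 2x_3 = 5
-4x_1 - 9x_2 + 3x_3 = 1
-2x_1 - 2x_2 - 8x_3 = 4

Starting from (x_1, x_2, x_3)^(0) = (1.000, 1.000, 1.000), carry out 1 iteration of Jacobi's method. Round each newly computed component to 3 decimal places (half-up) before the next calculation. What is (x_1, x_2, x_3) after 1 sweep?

Iteration 1:
  x_1 = (5 - (-1)·1.000 - (-2)·1.000) / (4) = 2.000
  x_2 = (1 - (-4)·1.000 - (3)·1.000) / (-9) = -0.222
  x_3 = (4 - (-2)·1.000 - (-2)·1.000) / (-8) = -1.000

(2.000, -0.222, -1.000)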